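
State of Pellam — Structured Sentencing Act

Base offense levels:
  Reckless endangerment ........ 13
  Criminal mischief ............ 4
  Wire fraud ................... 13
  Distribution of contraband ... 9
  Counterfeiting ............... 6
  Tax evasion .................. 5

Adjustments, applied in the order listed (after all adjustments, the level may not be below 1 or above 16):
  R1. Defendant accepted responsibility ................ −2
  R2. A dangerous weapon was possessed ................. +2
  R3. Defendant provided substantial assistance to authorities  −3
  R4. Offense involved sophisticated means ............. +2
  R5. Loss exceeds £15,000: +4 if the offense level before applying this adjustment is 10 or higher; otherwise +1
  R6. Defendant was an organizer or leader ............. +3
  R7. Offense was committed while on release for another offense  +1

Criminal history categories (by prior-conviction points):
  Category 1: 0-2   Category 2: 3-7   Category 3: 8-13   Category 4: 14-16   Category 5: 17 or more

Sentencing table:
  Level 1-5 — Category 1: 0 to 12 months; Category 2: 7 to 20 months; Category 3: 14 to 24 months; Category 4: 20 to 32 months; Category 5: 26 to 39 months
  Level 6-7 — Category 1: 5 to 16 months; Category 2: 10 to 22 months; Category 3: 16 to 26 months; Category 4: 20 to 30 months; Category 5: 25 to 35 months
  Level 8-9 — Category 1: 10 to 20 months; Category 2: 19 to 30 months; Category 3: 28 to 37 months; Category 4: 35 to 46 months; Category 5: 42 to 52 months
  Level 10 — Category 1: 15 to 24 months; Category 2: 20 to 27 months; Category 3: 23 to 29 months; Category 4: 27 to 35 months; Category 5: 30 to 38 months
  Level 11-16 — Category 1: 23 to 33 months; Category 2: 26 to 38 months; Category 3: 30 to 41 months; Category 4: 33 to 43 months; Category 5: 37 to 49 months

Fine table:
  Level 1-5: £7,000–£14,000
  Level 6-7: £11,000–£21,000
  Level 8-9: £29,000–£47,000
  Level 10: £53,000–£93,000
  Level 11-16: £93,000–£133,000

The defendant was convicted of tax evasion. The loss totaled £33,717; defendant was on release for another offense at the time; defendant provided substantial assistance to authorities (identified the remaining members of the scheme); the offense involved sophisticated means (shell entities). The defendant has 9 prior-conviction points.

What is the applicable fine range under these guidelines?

£11,000–£21,000

Base offense level for tax evasion: 5.
R1 does not apply.
R2 does not apply.
R3 applies: 5 − 3 = 2.
R4 applies: 2 + 2 = 4.
R5 applies (level before this adjustment is 4 < 10, so +1): 4 + 1 = 5.
R6 does not apply.
R7 applies: 5 + 1 = 6.
Final offense level: 6.
Level 6 falls in the 6-7 band.
Fine table: Level 6-7 → £11,000–£21,000.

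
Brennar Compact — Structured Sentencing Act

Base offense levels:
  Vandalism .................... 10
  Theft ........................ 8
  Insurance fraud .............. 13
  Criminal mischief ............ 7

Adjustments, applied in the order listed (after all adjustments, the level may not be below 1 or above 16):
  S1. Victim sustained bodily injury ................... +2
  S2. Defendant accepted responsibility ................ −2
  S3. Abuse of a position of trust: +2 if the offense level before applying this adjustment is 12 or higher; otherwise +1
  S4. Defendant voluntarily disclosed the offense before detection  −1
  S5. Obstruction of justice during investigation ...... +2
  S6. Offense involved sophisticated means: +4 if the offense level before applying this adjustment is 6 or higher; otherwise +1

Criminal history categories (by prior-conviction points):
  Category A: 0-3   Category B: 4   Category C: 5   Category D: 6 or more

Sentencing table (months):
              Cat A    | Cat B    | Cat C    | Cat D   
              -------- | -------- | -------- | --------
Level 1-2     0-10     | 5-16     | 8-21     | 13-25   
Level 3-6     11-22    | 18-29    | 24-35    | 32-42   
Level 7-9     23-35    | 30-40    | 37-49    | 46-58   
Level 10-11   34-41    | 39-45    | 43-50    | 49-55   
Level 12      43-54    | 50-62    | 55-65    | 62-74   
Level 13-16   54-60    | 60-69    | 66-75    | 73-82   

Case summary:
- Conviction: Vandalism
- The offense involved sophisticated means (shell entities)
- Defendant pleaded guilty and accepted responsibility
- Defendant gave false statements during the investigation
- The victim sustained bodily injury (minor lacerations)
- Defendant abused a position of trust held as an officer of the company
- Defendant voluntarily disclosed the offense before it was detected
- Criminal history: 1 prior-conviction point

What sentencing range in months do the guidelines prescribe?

Base offense level for vandalism: 10.
S1 applies: 10 + 2 = 12.
S2 applies: 12 − 2 = 10.
S3 applies (level before this adjustment is 10 < 12, so +1): 10 + 1 = 11.
S4 applies: 11 − 1 = 10.
S5 applies: 10 + 2 = 12.
S6 applies (level before this adjustment is 12 ≥ 6, so +4): 12 + 4 = 16.
Final offense level: 16.
Criminal history: 1 prior point → Category A (0-3).
Level 16 falls in the 13-16 band.
Grid: Level 13-16 × Category A = 54-60 months.

54-60 months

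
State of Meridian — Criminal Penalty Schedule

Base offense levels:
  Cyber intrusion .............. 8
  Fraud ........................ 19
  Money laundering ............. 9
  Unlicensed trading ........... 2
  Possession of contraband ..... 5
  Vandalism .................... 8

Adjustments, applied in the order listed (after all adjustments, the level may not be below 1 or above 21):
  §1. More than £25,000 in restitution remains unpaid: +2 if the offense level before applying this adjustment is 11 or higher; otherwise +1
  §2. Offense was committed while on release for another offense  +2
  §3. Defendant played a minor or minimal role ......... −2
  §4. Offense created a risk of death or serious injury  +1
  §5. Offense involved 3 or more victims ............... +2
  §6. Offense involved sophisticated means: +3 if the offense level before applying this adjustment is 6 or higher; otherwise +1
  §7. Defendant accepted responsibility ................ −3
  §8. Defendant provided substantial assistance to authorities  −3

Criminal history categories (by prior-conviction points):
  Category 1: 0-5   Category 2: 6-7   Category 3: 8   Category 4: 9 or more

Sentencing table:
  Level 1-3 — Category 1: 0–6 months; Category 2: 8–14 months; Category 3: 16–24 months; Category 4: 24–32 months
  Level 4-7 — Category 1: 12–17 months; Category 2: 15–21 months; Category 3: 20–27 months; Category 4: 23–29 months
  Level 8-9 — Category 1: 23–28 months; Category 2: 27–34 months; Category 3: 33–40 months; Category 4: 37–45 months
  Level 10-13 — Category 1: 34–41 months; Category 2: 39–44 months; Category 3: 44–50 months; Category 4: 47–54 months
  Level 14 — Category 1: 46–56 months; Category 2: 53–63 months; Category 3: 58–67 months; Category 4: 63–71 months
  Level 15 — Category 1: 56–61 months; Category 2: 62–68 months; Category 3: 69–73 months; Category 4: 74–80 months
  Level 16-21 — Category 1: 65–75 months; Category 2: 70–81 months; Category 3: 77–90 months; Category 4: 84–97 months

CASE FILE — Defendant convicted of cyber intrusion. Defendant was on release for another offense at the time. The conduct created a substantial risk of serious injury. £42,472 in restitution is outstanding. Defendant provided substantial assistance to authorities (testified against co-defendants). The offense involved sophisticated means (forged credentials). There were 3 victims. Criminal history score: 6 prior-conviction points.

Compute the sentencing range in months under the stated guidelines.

Base offense level for cyber intrusion: 8.
§1 applies (level before this adjustment is 8 < 11, so +1): 8 + 1 = 9.
§2 applies: 9 + 2 = 11.
§3 does not apply.
§4 applies: 11 + 1 = 12.
§5 applies: 12 + 2 = 14.
§6 applies (level before this adjustment is 14 ≥ 6, so +3): 14 + 3 = 17.
§8 applies: 17 − 3 = 14.
Final offense level: 14.
Criminal history: 6 prior points → Category 2 (6-7).
Level 14 falls in the 14 band.
Grid: Level 14 × Category 2 = 53-63 months.

53-63 months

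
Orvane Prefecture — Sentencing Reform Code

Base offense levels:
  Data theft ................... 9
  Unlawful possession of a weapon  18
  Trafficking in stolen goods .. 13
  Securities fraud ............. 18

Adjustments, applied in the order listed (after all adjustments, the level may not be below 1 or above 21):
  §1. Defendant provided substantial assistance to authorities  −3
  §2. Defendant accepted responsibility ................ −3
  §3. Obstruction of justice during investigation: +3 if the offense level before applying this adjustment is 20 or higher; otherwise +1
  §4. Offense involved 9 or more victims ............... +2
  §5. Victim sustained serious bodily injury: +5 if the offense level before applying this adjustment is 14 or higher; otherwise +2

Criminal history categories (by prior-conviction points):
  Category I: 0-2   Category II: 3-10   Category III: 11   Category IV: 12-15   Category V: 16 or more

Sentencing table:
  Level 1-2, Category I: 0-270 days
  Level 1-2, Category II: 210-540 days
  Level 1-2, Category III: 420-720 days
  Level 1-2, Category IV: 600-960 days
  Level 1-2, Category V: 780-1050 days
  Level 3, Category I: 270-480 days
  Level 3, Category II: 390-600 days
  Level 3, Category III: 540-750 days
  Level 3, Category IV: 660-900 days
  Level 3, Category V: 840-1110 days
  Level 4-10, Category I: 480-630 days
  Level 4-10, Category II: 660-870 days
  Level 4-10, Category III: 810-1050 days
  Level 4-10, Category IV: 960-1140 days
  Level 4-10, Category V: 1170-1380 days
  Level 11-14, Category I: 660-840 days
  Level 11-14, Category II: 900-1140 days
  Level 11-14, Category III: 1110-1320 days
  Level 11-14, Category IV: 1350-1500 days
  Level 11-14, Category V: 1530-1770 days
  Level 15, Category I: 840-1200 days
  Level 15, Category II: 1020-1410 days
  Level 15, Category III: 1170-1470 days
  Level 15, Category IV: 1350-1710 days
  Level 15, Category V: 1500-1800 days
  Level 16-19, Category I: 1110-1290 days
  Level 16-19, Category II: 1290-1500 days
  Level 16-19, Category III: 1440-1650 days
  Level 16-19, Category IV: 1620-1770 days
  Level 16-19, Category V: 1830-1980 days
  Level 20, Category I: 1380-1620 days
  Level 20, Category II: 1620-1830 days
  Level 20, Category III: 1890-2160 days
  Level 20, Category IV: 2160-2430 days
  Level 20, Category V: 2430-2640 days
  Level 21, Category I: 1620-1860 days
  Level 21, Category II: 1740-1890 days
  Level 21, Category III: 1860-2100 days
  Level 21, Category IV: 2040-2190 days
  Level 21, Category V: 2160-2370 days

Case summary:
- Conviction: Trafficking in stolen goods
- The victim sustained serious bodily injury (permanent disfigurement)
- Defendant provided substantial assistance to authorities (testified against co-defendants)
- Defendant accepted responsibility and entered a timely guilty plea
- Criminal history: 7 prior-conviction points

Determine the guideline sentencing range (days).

Base offense level for trafficking in stolen goods: 13.
§1 applies: 13 − 3 = 10.
§2 applies: 10 − 3 = 7.
§3 does not apply.
§4 does not apply.
§5 applies (level before this adjustment is 7 < 14, so +2): 7 + 2 = 9.
Final offense level: 9.
Criminal history: 7 prior points → Category II (3-10).
Level 9 falls in the 4-10 band.
Grid: Level 4-10 × Category II = 660-870 days.

660-870 days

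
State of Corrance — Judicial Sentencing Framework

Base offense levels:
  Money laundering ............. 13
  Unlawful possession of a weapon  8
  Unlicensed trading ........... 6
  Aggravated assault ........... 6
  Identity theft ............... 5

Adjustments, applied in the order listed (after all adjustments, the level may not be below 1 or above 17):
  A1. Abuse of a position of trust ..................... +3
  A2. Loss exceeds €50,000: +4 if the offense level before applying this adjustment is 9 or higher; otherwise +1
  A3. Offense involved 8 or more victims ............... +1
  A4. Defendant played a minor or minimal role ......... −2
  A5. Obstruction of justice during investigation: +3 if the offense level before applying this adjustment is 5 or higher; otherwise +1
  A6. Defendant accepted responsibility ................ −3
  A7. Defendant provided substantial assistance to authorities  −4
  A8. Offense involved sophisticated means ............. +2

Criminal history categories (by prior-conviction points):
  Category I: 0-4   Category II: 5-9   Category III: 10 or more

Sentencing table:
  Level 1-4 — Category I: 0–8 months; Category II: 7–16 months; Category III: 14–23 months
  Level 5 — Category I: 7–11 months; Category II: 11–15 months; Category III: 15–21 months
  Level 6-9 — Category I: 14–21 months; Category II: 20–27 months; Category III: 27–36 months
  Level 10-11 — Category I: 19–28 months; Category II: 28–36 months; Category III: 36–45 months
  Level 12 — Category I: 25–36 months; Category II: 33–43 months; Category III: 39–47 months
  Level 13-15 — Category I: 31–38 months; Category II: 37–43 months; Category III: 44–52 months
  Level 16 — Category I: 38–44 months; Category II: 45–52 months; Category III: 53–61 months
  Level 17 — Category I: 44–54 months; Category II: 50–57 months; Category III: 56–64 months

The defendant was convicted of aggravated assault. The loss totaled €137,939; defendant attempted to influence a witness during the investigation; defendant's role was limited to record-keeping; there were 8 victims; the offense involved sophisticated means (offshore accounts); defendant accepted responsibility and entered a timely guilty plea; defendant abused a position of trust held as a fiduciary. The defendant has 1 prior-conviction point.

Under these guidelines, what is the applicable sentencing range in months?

31-38 months

Base offense level for aggravated assault: 6.
A1 applies: 6 + 3 = 9.
A2 applies (level before this adjustment is 9 ≥ 9, so +4): 9 + 4 = 13.
A3 applies: 13 + 1 = 14.
A4 applies: 14 − 2 = 12.
A5 applies (level before this adjustment is 12 ≥ 5, so +3): 12 + 3 = 15.
A6 applies: 15 − 3 = 12.
A8 applies: 12 + 2 = 14.
Final offense level: 14.
Criminal history: 1 prior point → Category I (0-4).
Level 14 falls in the 13-15 band.
Grid: Level 13-15 × Category I = 31-38 months.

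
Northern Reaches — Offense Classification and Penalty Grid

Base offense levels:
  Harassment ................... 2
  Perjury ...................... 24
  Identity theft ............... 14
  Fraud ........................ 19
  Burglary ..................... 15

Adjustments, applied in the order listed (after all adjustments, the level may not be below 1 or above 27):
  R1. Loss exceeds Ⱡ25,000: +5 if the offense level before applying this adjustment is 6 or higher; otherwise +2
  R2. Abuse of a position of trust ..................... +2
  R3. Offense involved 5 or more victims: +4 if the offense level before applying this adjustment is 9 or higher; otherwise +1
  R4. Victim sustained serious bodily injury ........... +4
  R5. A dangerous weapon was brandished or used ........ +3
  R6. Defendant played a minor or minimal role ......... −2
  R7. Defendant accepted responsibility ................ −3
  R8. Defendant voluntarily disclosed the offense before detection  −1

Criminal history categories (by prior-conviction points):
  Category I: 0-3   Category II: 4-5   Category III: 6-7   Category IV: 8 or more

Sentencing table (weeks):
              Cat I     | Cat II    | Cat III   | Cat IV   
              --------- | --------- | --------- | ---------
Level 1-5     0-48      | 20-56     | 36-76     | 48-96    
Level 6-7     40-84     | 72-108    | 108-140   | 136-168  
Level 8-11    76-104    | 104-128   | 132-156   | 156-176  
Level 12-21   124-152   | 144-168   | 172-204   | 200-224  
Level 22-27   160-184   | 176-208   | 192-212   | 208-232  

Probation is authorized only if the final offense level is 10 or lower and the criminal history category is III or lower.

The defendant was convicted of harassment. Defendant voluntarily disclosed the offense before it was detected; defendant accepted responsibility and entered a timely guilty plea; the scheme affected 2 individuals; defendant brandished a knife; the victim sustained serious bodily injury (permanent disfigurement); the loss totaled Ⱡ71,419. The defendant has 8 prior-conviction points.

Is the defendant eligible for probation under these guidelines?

Base offense level for harassment: 2.
R1 applies (level before this adjustment is 2 < 6, so +2): 2 + 2 = 4.
R4 applies: 4 + 4 = 8.
R5 applies: 8 + 3 = 11.
R6 does not apply.
R7 applies: 11 − 3 = 8.
R8 applies: 8 − 1 = 7.
Final offense level: 7.
Criminal history: 8 prior points → Category IV (8+).
Level 7 falls in the 6-7 band.
Grid: Level 6-7 × Category IV = 136-168 weeks.
Probation check: level 7 ≤ 10 and category IV > III → not eligible.

No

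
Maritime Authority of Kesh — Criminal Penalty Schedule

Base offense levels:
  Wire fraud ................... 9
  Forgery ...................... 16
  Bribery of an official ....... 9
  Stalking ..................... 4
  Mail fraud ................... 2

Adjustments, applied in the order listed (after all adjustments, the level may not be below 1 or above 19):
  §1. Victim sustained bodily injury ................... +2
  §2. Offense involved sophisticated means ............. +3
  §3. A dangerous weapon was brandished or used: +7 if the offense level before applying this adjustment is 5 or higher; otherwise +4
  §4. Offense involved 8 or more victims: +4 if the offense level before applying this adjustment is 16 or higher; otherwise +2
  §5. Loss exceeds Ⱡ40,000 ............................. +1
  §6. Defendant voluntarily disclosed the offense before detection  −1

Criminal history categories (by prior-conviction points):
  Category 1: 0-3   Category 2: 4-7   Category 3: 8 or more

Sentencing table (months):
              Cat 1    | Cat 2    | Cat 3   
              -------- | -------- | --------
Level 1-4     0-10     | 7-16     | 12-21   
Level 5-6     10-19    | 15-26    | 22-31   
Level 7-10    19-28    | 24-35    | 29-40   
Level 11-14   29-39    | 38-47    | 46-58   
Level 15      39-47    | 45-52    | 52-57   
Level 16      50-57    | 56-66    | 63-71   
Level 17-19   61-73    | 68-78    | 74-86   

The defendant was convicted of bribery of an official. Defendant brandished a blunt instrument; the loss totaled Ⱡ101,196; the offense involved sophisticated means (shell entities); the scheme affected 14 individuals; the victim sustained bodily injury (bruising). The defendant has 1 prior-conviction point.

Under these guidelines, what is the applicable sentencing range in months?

Base offense level for bribery of an official: 9.
§1 applies: 9 + 2 = 11.
§2 applies: 11 + 3 = 14.
§3 applies (level before this adjustment is 14 ≥ 5, so +7): 14 + 7 = 21.
§4 applies (level before this adjustment is 21 ≥ 16, so +4): 21 + 4 = 25.
§5 applies: 25 + 1 = 26.
Level 26 exceeds the maximum of 19; capped at 19.
Final offense level: 19.
Criminal history: 1 prior point → Category 1 (0-3).
Level 19 falls in the 17-19 band.
Grid: Level 17-19 × Category 1 = 61-73 months.

61-73 months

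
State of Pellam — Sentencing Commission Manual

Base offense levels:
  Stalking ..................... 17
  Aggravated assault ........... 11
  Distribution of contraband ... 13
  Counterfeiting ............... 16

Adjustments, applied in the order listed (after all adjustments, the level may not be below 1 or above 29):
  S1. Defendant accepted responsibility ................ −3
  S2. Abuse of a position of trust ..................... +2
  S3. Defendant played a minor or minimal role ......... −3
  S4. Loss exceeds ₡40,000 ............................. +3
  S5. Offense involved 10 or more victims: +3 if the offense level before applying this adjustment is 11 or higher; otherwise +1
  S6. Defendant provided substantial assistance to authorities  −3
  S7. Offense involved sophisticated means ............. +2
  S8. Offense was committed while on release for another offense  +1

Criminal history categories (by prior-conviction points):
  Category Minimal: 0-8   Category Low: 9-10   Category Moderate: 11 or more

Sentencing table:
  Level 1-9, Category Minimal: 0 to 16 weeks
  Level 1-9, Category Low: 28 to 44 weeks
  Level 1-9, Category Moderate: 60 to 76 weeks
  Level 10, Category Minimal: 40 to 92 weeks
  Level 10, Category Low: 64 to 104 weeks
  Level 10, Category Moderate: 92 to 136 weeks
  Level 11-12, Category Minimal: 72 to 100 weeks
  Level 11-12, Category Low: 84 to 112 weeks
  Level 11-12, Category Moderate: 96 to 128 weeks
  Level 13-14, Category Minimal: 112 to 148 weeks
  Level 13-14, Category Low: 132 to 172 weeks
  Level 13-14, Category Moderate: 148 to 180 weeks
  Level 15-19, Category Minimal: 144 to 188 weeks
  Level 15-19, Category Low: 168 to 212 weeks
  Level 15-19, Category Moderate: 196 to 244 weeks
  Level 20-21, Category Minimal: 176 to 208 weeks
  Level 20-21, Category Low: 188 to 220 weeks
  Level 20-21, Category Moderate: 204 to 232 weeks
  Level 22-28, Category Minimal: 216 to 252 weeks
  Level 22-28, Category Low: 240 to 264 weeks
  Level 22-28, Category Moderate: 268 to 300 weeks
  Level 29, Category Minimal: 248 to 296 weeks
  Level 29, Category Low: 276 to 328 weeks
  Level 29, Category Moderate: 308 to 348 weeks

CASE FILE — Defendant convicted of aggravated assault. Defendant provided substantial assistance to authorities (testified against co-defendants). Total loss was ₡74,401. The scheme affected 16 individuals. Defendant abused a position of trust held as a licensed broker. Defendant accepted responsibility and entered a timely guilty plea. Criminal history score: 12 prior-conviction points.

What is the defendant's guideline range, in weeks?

Base offense level for aggravated assault: 11.
S1 applies: 11 − 3 = 8.
S2 applies: 8 + 2 = 10.
S3 does not apply.
S4 applies: 10 + 3 = 13.
S5 applies (level before this adjustment is 13 ≥ 11, so +3): 13 + 3 = 16.
S6 applies: 16 − 3 = 13.
S7 does not apply.
S8 does not apply.
Final offense level: 13.
Criminal history: 12 prior points → Category Moderate (11+).
Level 13 falls in the 13-14 band.
Grid: Level 13-14 × Category Moderate = 148-180 weeks.

148-180 weeks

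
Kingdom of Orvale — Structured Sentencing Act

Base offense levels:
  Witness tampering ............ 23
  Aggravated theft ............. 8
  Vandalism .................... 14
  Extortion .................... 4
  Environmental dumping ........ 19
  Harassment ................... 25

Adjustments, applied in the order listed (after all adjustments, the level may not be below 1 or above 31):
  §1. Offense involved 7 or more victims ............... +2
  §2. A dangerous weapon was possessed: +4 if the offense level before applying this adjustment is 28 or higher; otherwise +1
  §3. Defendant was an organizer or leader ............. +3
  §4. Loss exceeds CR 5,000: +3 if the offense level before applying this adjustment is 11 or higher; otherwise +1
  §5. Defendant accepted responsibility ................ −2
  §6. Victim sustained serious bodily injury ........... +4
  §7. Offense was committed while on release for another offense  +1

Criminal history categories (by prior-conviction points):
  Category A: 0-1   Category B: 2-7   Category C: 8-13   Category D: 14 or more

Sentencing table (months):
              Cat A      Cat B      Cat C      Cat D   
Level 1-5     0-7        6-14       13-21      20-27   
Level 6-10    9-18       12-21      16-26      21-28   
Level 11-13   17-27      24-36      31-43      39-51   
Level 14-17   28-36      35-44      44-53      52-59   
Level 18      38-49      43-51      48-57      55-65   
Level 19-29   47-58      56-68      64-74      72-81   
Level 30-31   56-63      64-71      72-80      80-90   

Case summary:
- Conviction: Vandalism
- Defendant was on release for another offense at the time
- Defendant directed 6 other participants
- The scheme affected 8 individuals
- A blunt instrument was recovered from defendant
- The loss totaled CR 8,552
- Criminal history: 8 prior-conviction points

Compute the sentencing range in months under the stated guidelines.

Base offense level for vandalism: 14.
§1 applies: 14 + 2 = 16.
§2 applies (level before this adjustment is 16 < 28, so +1): 16 + 1 = 17.
§3 applies: 17 + 3 = 20.
§4 applies (level before this adjustment is 20 ≥ 11, so +3): 20 + 3 = 23.
§5 does not apply.
§7 applies: 23 + 1 = 24.
Final offense level: 24.
Criminal history: 8 prior points → Category C (8-13).
Level 24 falls in the 19-29 band.
Grid: Level 19-29 × Category C = 64-74 months.

64-74 months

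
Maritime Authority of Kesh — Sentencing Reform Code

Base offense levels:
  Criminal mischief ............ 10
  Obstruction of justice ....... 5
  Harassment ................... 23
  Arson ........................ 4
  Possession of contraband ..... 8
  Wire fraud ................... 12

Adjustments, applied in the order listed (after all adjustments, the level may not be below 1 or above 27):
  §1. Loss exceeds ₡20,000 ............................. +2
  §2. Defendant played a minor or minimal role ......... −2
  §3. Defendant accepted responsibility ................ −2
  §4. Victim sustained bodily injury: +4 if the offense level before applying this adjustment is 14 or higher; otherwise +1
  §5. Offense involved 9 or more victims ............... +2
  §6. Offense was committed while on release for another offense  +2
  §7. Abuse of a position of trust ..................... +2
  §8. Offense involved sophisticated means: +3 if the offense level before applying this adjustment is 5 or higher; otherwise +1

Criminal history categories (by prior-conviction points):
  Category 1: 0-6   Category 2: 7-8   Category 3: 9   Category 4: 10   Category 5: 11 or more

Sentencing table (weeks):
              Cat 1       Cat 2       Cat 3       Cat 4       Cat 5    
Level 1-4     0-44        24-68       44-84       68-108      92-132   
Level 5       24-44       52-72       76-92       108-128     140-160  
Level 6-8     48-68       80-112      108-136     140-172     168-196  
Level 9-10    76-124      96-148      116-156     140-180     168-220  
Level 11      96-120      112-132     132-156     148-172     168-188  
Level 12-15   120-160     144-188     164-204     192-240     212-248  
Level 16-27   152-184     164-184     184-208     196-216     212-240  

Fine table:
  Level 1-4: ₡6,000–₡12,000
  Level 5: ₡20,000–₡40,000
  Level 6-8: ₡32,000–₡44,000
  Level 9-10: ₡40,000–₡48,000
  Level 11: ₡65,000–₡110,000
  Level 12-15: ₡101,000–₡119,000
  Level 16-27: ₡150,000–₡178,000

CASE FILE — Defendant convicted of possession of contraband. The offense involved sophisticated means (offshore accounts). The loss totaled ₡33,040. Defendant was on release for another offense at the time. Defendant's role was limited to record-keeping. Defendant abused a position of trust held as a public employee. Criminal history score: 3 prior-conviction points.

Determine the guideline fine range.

₡101,000–₡119,000

Base offense level for possession of contraband: 8.
§1 applies: 8 + 2 = 10.
§2 applies: 10 − 2 = 8.
§4 does not apply.
§5 does not apply.
§6 applies: 8 + 2 = 10.
§7 applies: 10 + 2 = 12.
§8 applies (level before this adjustment is 12 ≥ 5, so +3): 12 + 3 = 15.
Final offense level: 15.
Level 15 falls in the 12-15 band.
Fine table: Level 12-15 → ₡101,000–₡119,000.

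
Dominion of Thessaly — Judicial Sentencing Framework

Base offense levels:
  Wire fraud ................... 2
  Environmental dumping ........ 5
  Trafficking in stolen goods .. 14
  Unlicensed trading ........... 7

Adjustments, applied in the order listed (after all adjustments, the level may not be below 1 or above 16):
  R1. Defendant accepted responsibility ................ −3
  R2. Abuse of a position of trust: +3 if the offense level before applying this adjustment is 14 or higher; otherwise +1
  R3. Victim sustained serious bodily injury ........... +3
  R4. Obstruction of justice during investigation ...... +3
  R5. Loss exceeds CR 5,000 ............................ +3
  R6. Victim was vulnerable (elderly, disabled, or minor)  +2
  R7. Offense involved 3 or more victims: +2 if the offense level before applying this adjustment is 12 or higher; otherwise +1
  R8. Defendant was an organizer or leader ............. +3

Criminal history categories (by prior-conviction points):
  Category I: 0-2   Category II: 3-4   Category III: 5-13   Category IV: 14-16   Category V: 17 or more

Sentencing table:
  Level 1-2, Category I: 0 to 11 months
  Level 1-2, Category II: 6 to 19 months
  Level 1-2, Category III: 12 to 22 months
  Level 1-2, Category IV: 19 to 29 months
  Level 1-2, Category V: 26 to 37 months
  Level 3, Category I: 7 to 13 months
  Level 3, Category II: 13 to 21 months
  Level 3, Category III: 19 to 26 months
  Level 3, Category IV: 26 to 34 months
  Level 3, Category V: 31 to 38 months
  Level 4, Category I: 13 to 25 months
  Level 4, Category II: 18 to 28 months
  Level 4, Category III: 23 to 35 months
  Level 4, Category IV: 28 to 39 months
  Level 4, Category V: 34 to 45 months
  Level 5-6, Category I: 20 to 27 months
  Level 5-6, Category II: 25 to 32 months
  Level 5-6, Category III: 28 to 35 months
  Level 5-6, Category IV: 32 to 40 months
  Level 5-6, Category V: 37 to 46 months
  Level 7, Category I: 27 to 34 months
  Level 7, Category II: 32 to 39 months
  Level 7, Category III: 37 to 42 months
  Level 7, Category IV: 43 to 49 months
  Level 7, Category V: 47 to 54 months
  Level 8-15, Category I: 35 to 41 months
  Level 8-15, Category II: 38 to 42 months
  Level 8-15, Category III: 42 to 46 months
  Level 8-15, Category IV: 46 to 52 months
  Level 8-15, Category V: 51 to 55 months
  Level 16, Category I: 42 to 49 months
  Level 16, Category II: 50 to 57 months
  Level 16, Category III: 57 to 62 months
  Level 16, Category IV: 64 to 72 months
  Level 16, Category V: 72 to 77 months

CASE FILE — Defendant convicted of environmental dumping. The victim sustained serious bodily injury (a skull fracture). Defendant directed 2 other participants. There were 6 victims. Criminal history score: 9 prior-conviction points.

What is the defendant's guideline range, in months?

Base offense level for environmental dumping: 5.
R1 does not apply.
R2 does not apply.
R3 applies: 5 + 3 = 8.
R6 does not apply.
R7 applies (level before this adjustment is 8 < 12, so +1): 8 + 1 = 9.
R8 applies: 9 + 3 = 12.
Final offense level: 12.
Criminal history: 9 prior points → Category III (5-13).
Level 12 falls in the 8-15 band.
Grid: Level 8-15 × Category III = 42-46 months.

42-46 months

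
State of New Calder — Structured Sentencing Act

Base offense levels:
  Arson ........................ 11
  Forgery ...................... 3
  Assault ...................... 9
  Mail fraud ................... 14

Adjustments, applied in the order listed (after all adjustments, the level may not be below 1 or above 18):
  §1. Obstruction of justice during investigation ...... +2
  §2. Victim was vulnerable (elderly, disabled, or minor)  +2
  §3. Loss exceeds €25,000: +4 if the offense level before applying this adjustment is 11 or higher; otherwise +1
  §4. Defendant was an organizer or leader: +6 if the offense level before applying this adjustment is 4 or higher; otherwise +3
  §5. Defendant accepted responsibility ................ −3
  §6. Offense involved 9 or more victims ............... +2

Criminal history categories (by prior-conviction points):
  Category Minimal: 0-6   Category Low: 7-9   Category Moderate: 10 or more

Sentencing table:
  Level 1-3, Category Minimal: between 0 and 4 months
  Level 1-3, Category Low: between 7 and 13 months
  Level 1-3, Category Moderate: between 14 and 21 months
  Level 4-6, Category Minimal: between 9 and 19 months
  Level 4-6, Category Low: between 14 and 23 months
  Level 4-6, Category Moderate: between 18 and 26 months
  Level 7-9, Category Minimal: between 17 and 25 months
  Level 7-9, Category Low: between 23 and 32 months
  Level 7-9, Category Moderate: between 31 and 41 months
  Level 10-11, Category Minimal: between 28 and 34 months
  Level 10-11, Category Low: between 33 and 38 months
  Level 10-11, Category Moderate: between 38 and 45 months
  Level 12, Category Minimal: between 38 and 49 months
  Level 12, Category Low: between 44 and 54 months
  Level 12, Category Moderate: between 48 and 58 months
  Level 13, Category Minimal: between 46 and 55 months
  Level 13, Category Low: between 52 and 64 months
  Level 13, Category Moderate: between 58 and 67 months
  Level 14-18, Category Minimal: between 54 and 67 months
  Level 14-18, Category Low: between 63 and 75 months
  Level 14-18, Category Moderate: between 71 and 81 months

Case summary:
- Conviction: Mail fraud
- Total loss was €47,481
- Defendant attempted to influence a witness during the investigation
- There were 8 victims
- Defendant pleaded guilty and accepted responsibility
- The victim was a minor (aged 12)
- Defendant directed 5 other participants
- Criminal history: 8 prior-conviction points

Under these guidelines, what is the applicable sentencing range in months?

Base offense level for mail fraud: 14.
§1 applies: 14 + 2 = 16.
§2 applies: 16 + 2 = 18.
§3 applies (level before this adjustment is 18 ≥ 11, so +4): 18 + 4 = 22.
§4 applies (level before this adjustment is 22 ≥ 4, so +6): 22 + 6 = 28.
§5 applies: 28 − 3 = 25.
§6 does not apply.
Level 25 exceeds the maximum of 18; capped at 18.
Final offense level: 18.
Criminal history: 8 prior points → Category Low (7-9).
Level 18 falls in the 14-18 band.
Grid: Level 14-18 × Category Low = 63-75 months.

63-75 months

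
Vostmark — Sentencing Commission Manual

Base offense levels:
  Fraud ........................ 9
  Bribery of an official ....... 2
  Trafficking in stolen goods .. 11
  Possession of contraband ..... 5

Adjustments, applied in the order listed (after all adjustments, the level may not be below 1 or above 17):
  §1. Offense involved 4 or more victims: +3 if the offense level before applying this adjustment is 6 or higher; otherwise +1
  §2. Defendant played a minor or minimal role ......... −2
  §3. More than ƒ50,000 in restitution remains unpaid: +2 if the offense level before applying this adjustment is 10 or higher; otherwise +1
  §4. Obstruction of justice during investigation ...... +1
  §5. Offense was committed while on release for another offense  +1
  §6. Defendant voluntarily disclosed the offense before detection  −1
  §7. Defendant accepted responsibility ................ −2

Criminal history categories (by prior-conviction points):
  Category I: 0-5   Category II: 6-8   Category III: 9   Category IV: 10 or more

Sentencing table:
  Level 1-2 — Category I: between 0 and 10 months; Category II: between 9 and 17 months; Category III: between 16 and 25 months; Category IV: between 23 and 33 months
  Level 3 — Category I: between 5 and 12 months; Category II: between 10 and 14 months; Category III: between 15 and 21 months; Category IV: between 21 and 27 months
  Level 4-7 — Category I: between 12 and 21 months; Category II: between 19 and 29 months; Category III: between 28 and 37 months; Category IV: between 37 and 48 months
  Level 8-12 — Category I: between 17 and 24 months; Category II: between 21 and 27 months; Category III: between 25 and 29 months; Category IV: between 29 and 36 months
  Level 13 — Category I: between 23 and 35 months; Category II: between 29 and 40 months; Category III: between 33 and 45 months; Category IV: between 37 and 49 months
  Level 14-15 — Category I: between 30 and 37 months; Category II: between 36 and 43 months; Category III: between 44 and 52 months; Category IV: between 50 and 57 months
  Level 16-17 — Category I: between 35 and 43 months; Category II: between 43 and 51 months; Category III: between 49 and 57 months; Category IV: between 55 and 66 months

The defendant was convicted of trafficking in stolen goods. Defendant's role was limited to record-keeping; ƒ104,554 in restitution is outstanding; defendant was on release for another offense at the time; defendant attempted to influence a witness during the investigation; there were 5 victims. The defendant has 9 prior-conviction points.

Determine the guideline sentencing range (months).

49-57 months

Base offense level for trafficking in stolen goods: 11.
§1 applies (level before this adjustment is 11 ≥ 6, so +3): 11 + 3 = 14.
§2 applies: 14 − 2 = 12.
§3 applies (level before this adjustment is 12 ≥ 10, so +2): 12 + 2 = 14.
§4 applies: 14 + 1 = 15.
§5 applies: 15 + 1 = 16.
§7 does not apply.
Final offense level: 16.
Criminal history: 9 prior points → Category III (9).
Level 16 falls in the 16-17 band.
Grid: Level 16-17 × Category III = 49-57 months.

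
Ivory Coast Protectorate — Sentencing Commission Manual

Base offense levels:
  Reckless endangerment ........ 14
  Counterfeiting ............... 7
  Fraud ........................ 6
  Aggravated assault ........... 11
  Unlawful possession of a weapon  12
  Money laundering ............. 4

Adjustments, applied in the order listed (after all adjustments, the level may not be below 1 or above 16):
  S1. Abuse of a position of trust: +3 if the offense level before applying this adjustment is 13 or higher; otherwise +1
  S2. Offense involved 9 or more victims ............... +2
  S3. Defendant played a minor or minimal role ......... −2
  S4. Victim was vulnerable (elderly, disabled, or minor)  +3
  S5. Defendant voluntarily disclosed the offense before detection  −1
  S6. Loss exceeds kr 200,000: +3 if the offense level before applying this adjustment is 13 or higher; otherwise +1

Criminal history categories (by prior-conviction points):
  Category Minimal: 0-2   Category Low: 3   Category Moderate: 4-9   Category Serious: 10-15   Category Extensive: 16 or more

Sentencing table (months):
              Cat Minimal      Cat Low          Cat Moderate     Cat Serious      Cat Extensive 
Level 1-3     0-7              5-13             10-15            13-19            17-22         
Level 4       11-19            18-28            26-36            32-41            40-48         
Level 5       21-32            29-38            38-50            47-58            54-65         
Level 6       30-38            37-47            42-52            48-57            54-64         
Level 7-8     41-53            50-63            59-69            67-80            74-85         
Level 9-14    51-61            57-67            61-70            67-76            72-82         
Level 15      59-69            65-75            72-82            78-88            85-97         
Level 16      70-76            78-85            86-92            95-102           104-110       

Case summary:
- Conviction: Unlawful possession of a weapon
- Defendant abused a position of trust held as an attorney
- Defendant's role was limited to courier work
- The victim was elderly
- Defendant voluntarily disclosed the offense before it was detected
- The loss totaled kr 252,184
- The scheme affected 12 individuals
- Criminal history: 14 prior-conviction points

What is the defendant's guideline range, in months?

Base offense level for unlawful possession of a weapon: 12.
S1 applies (level before this adjustment is 12 < 13, so +1): 12 + 1 = 13.
S2 applies: 13 + 2 = 15.
S3 applies: 15 − 2 = 13.
S4 applies: 13 + 3 = 16.
S5 applies: 16 − 1 = 15.
S6 applies (level before this adjustment is 15 ≥ 13, so +3): 15 + 3 = 18.
Level 18 exceeds the maximum of 16; capped at 16.
Final offense level: 16.
Criminal history: 14 prior points → Category Serious (10-15).
Level 16 falls in the 16 band.
Grid: Level 16 × Category Serious = 95-102 months.

95-102 months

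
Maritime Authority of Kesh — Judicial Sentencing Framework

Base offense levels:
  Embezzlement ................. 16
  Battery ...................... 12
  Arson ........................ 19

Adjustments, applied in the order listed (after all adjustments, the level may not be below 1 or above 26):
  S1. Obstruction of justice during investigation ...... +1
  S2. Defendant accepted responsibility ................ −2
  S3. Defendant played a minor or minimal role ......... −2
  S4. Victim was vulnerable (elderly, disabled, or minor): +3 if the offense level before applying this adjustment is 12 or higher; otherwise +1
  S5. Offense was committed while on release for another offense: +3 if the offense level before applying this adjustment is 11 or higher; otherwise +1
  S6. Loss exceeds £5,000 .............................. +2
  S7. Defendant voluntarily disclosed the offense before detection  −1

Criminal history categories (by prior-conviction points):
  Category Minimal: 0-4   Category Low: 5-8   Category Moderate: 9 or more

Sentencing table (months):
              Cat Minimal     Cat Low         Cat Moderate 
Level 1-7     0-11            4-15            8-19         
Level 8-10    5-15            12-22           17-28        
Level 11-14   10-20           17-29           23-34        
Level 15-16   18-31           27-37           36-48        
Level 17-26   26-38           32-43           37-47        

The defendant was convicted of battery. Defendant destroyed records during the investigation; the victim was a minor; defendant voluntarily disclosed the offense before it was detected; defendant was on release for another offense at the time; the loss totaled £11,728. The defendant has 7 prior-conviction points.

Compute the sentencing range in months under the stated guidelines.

Base offense level for battery: 12.
S1 applies: 12 + 1 = 13.
S2 does not apply.
S4 applies (level before this adjustment is 13 ≥ 12, so +3): 13 + 3 = 16.
S5 applies (level before this adjustment is 16 ≥ 11, so +3): 16 + 3 = 19.
S6 applies: 19 + 2 = 21.
S7 applies: 21 − 1 = 20.
Final offense level: 20.
Criminal history: 7 prior points → Category Low (5-8).
Level 20 falls in the 17-26 band.
Grid: Level 17-26 × Category Low = 32-43 months.

32-43 months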